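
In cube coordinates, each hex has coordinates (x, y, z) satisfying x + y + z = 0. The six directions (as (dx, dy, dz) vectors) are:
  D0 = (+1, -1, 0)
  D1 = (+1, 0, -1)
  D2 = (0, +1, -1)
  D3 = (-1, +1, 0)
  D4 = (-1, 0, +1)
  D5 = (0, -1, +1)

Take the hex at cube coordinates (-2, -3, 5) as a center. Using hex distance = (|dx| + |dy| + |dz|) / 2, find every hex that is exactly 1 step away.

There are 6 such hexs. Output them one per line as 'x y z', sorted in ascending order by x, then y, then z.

Answer: -3 -3 6
-3 -2 5
-2 -4 6
-2 -2 4
-1 -4 5
-1 -3 4

Derivation:
Walk ring at distance 1 from (-2, -3, 5):
Start at center + D4*1 = (-3, -3, 6)
  hex 0: (-3, -3, 6)
  hex 1: (-2, -4, 6)
  hex 2: (-1, -4, 5)
  hex 3: (-1, -3, 4)
  hex 4: (-2, -2, 4)
  hex 5: (-3, -2, 5)
Sorted: 6 hexes.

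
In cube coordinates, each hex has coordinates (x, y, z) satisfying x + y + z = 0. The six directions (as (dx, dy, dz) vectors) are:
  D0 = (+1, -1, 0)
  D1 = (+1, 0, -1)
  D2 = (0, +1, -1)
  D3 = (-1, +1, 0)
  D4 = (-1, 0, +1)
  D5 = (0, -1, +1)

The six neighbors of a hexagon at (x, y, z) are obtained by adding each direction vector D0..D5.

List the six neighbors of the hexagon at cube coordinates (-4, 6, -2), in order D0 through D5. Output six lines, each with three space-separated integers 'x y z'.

Answer: -3 5 -2
-3 6 -3
-4 7 -3
-5 7 -2
-5 6 -1
-4 5 -1

Derivation:
Center: (-4, 6, -2). Add each direction:
  D0: (-4, 6, -2) + (1, -1, 0) = (-3, 5, -2)
  D1: (-4, 6, -2) + (1, 0, -1) = (-3, 6, -3)
  D2: (-4, 6, -2) + (0, 1, -1) = (-4, 7, -3)
  D3: (-4, 6, -2) + (-1, 1, 0) = (-5, 7, -2)
  D4: (-4, 6, -2) + (-1, 0, 1) = (-5, 6, -1)
  D5: (-4, 6, -2) + (0, -1, 1) = (-4, 5, -1)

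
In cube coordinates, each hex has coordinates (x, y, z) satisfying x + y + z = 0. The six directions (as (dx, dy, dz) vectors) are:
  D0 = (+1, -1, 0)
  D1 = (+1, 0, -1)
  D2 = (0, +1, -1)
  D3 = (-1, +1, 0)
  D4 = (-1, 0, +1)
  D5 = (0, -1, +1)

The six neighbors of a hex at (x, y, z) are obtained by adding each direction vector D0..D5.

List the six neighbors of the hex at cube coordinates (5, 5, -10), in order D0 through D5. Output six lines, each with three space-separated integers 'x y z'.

Answer: 6 4 -10
6 5 -11
5 6 -11
4 6 -10
4 5 -9
5 4 -9

Derivation:
Center: (5, 5, -10). Add each direction:
  D0: (5, 5, -10) + (1, -1, 0) = (6, 4, -10)
  D1: (5, 5, -10) + (1, 0, -1) = (6, 5, -11)
  D2: (5, 5, -10) + (0, 1, -1) = (5, 6, -11)
  D3: (5, 5, -10) + (-1, 1, 0) = (4, 6, -10)
  D4: (5, 5, -10) + (-1, 0, 1) = (4, 5, -9)
  D5: (5, 5, -10) + (0, -1, 1) = (5, 4, -9)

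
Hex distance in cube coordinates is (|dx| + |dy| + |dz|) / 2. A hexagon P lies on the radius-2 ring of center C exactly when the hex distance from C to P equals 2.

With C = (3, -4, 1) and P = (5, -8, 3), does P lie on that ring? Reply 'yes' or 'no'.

Answer: no

Derivation:
|px - cx| = |5 - 3| = 2
|py - cy| = |-8 - (-4)| = 4
|pz - cz| = |3 - 1| = 2
distance = (2+4+2)/2 = 8/2 = 4
radius = 2; distance != radius -> no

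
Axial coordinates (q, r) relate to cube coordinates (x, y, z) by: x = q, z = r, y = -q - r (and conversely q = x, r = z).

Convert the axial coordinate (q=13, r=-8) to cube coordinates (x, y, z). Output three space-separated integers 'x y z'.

x = q = 13
z = r = -8
y = -x - z = -(13) - (-8) = -5

Answer: 13 -5 -8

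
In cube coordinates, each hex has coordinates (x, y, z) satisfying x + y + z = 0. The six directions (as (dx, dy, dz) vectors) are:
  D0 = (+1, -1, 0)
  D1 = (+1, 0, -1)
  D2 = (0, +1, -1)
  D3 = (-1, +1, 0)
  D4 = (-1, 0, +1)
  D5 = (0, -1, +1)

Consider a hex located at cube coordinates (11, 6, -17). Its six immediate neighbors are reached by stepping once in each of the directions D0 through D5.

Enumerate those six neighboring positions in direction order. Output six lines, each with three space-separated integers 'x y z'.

Answer: 12 5 -17
12 6 -18
11 7 -18
10 7 -17
10 6 -16
11 5 -16

Derivation:
Center: (11, 6, -17). Add each direction:
  D0: (11, 6, -17) + (1, -1, 0) = (12, 5, -17)
  D1: (11, 6, -17) + (1, 0, -1) = (12, 6, -18)
  D2: (11, 6, -17) + (0, 1, -1) = (11, 7, -18)
  D3: (11, 6, -17) + (-1, 1, 0) = (10, 7, -17)
  D4: (11, 6, -17) + (-1, 0, 1) = (10, 6, -16)
  D5: (11, 6, -17) + (0, -1, 1) = (11, 5, -16)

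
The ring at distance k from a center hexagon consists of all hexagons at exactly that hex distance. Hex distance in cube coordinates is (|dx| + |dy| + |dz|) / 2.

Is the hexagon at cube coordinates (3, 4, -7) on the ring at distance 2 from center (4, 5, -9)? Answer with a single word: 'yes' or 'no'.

Answer: yes

Derivation:
|px - cx| = |3 - 4| = 1
|py - cy| = |4 - 5| = 1
|pz - cz| = |-7 - (-9)| = 2
distance = (1+1+2)/2 = 4/2 = 2
radius = 2; distance == radius -> yes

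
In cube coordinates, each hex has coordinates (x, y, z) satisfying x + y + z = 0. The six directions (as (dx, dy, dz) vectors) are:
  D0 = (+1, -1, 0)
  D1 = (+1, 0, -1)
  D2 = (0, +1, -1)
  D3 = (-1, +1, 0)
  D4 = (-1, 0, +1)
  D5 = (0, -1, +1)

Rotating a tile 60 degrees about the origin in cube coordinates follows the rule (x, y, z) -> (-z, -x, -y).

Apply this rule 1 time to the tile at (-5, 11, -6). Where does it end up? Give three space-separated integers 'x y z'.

Answer: 6 5 -11

Derivation:
Start: (-5, 11, -6)
Step 1: (-5, 11, -6) -> (-(-6), -(-5), -(11)) = (6, 5, -11)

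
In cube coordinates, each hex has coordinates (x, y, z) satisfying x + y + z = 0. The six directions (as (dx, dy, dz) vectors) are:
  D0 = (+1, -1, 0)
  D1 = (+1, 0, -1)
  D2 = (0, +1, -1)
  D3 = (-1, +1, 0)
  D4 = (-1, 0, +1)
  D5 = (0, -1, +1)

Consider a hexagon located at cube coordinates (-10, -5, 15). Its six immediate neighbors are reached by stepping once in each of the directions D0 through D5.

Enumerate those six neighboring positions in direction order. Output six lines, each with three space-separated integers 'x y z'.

Center: (-10, -5, 15). Add each direction:
  D0: (-10, -5, 15) + (1, -1, 0) = (-9, -6, 15)
  D1: (-10, -5, 15) + (1, 0, -1) = (-9, -5, 14)
  D2: (-10, -5, 15) + (0, 1, -1) = (-10, -4, 14)
  D3: (-10, -5, 15) + (-1, 1, 0) = (-11, -4, 15)
  D4: (-10, -5, 15) + (-1, 0, 1) = (-11, -5, 16)
  D5: (-10, -5, 15) + (0, -1, 1) = (-10, -6, 16)

Answer: -9 -6 15
-9 -5 14
-10 -4 14
-11 -4 15
-11 -5 16
-10 -6 16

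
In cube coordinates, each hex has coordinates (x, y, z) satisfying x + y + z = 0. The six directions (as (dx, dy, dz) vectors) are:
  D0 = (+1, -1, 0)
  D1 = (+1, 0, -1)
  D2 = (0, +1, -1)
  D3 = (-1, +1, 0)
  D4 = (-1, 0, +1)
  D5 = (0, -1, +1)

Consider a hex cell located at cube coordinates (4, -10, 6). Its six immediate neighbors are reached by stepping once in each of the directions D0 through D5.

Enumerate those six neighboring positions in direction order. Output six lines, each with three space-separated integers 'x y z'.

Center: (4, -10, 6). Add each direction:
  D0: (4, -10, 6) + (1, -1, 0) = (5, -11, 6)
  D1: (4, -10, 6) + (1, 0, -1) = (5, -10, 5)
  D2: (4, -10, 6) + (0, 1, -1) = (4, -9, 5)
  D3: (4, -10, 6) + (-1, 1, 0) = (3, -9, 6)
  D4: (4, -10, 6) + (-1, 0, 1) = (3, -10, 7)
  D5: (4, -10, 6) + (0, -1, 1) = (4, -11, 7)

Answer: 5 -11 6
5 -10 5
4 -9 5
3 -9 6
3 -10 7
4 -11 7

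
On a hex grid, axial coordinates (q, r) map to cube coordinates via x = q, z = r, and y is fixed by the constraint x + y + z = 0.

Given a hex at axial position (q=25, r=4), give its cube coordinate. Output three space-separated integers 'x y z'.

Answer: 25 -29 4

Derivation:
x = q = 25
z = r = 4
y = -x - z = -(25) - (4) = -29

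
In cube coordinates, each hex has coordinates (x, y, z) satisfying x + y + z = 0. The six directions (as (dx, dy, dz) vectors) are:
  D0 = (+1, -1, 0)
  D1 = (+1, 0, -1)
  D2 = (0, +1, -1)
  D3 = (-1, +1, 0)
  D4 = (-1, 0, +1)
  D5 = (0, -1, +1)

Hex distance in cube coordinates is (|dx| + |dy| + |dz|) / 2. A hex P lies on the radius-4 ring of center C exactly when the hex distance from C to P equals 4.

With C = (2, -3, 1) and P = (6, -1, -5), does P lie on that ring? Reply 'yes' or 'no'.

|px - cx| = |6 - 2| = 4
|py - cy| = |-1 - (-3)| = 2
|pz - cz| = |-5 - 1| = 6
distance = (4+2+6)/2 = 12/2 = 6
radius = 4; distance != radius -> no

Answer: no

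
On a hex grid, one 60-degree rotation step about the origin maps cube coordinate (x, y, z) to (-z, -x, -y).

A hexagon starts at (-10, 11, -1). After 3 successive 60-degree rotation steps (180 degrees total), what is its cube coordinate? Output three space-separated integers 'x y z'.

Start: (-10, 11, -1)
Step 1: (-10, 11, -1) -> (-(-1), -(-10), -(11)) = (1, 10, -11)
Step 2: (1, 10, -11) -> (-(-11), -(1), -(10)) = (11, -1, -10)
Step 3: (11, -1, -10) -> (-(-10), -(11), -(-1)) = (10, -11, 1)

Answer: 10 -11 1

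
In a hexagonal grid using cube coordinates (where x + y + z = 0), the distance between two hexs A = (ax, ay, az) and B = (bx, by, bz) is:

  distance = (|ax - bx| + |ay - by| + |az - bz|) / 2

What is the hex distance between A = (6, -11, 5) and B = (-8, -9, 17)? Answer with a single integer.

Answer: 14

Derivation:
|ax - bx| = |6 - (-8)| = 14
|ay - by| = |-11 - (-9)| = 2
|az - bz| = |5 - 17| = 12
distance = (14 + 2 + 12) / 2 = 28 / 2 = 14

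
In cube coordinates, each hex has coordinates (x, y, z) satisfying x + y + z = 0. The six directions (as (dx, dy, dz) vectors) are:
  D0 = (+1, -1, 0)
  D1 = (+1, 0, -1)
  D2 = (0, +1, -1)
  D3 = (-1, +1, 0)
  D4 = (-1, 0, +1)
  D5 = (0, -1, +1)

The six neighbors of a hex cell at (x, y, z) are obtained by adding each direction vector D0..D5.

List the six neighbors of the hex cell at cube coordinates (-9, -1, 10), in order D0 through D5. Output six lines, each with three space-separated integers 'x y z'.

Answer: -8 -2 10
-8 -1 9
-9 0 9
-10 0 10
-10 -1 11
-9 -2 11

Derivation:
Center: (-9, -1, 10). Add each direction:
  D0: (-9, -1, 10) + (1, -1, 0) = (-8, -2, 10)
  D1: (-9, -1, 10) + (1, 0, -1) = (-8, -1, 9)
  D2: (-9, -1, 10) + (0, 1, -1) = (-9, 0, 9)
  D3: (-9, -1, 10) + (-1, 1, 0) = (-10, 0, 10)
  D4: (-9, -1, 10) + (-1, 0, 1) = (-10, -1, 11)
  D5: (-9, -1, 10) + (0, -1, 1) = (-9, -2, 11)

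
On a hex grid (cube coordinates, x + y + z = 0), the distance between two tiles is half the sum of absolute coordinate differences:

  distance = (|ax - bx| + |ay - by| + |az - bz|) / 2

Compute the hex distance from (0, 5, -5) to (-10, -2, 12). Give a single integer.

Answer: 17

Derivation:
|ax - bx| = |0 - (-10)| = 10
|ay - by| = |5 - (-2)| = 7
|az - bz| = |-5 - 12| = 17
distance = (10 + 7 + 17) / 2 = 34 / 2 = 17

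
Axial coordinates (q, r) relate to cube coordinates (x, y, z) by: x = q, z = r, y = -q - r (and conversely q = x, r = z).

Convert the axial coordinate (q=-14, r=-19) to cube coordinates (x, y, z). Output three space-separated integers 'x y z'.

Answer: -14 33 -19

Derivation:
x = q = -14
z = r = -19
y = -x - z = -(-14) - (-19) = 33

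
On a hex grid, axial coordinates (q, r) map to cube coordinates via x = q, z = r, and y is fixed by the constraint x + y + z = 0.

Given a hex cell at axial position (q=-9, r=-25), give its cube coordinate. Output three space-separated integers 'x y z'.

Answer: -9 34 -25

Derivation:
x = q = -9
z = r = -25
y = -x - z = -(-9) - (-25) = 34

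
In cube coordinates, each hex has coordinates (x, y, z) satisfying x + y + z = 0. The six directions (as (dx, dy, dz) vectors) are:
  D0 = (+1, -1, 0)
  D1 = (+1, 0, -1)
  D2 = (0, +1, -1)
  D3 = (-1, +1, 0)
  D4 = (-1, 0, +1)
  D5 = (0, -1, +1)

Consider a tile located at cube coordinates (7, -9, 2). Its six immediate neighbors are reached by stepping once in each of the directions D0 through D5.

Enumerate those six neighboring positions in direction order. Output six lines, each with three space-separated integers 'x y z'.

Answer: 8 -10 2
8 -9 1
7 -8 1
6 -8 2
6 -9 3
7 -10 3

Derivation:
Center: (7, -9, 2). Add each direction:
  D0: (7, -9, 2) + (1, -1, 0) = (8, -10, 2)
  D1: (7, -9, 2) + (1, 0, -1) = (8, -9, 1)
  D2: (7, -9, 2) + (0, 1, -1) = (7, -8, 1)
  D3: (7, -9, 2) + (-1, 1, 0) = (6, -8, 2)
  D4: (7, -9, 2) + (-1, 0, 1) = (6, -9, 3)
  D5: (7, -9, 2) + (0, -1, 1) = (7, -10, 3)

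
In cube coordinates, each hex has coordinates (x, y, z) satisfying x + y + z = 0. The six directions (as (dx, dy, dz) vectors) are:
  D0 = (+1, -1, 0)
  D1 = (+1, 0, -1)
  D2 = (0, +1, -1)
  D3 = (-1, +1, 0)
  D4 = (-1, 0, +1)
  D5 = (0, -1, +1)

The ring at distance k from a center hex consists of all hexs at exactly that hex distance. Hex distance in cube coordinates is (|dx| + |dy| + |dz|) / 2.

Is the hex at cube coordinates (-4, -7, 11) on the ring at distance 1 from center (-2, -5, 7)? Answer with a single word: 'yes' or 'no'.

|px - cx| = |-4 - (-2)| = 2
|py - cy| = |-7 - (-5)| = 2
|pz - cz| = |11 - 7| = 4
distance = (2+2+4)/2 = 8/2 = 4
radius = 1; distance != radius -> no

Answer: no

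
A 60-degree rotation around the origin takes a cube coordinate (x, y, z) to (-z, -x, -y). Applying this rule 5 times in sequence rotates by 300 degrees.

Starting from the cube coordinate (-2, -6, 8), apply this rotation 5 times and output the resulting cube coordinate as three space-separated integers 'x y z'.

Start: (-2, -6, 8)
Step 1: (-2, -6, 8) -> (-(8), -(-2), -(-6)) = (-8, 2, 6)
Step 2: (-8, 2, 6) -> (-(6), -(-8), -(2)) = (-6, 8, -2)
Step 3: (-6, 8, -2) -> (-(-2), -(-6), -(8)) = (2, 6, -8)
Step 4: (2, 6, -8) -> (-(-8), -(2), -(6)) = (8, -2, -6)
Step 5: (8, -2, -6) -> (-(-6), -(8), -(-2)) = (6, -8, 2)

Answer: 6 -8 2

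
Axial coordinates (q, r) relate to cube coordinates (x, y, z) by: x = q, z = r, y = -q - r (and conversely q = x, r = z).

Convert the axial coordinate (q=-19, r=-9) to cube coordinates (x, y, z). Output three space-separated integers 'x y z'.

x = q = -19
z = r = -9
y = -x - z = -(-19) - (-9) = 28

Answer: -19 28 -9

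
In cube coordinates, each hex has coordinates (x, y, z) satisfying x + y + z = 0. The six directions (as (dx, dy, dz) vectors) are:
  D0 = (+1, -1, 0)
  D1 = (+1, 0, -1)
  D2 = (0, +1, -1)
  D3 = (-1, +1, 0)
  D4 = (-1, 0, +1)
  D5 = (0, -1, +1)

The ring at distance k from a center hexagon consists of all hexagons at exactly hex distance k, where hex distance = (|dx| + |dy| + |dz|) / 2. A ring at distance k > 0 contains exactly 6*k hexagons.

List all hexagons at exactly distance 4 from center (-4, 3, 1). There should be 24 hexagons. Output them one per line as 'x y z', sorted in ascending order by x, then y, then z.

Answer: -8 3 5
-8 4 4
-8 5 3
-8 6 2
-8 7 1
-7 2 5
-7 7 0
-6 1 5
-6 7 -1
-5 0 5
-5 7 -2
-4 -1 5
-4 7 -3
-3 -1 4
-3 6 -3
-2 -1 3
-2 5 -3
-1 -1 2
-1 4 -3
0 -1 1
0 0 0
0 1 -1
0 2 -2
0 3 -3

Derivation:
Walk ring at distance 4 from (-4, 3, 1):
Start at center + D4*4 = (-8, 3, 5)
  hex 0: (-8, 3, 5)
  hex 1: (-7, 2, 5)
  hex 2: (-6, 1, 5)
  hex 3: (-5, 0, 5)
  hex 4: (-4, -1, 5)
  hex 5: (-3, -1, 4)
  hex 6: (-2, -1, 3)
  hex 7: (-1, -1, 2)
  hex 8: (0, -1, 1)
  hex 9: (0, 0, 0)
  hex 10: (0, 1, -1)
  hex 11: (0, 2, -2)
  hex 12: (0, 3, -3)
  hex 13: (-1, 4, -3)
  hex 14: (-2, 5, -3)
  hex 15: (-3, 6, -3)
  hex 16: (-4, 7, -3)
  hex 17: (-5, 7, -2)
  hex 18: (-6, 7, -1)
  hex 19: (-7, 7, 0)
  hex 20: (-8, 7, 1)
  hex 21: (-8, 6, 2)
  hex 22: (-8, 5, 3)
  hex 23: (-8, 4, 4)
Sorted: 24 hexes.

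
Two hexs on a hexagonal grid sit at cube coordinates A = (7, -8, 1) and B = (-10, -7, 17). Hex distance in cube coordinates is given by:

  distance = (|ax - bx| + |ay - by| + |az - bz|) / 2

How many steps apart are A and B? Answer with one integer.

Answer: 17

Derivation:
|ax - bx| = |7 - (-10)| = 17
|ay - by| = |-8 - (-7)| = 1
|az - bz| = |1 - 17| = 16
distance = (17 + 1 + 16) / 2 = 34 / 2 = 17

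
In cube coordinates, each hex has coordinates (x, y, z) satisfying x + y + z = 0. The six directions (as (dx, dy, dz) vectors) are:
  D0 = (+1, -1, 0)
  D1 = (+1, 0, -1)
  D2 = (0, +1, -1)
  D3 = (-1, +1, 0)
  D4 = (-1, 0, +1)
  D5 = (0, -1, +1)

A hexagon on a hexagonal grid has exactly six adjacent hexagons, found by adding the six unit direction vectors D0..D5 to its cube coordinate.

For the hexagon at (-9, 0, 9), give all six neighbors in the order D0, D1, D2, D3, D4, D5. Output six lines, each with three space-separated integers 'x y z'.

Answer: -8 -1 9
-8 0 8
-9 1 8
-10 1 9
-10 0 10
-9 -1 10

Derivation:
Center: (-9, 0, 9). Add each direction:
  D0: (-9, 0, 9) + (1, -1, 0) = (-8, -1, 9)
  D1: (-9, 0, 9) + (1, 0, -1) = (-8, 0, 8)
  D2: (-9, 0, 9) + (0, 1, -1) = (-9, 1, 8)
  D3: (-9, 0, 9) + (-1, 1, 0) = (-10, 1, 9)
  D4: (-9, 0, 9) + (-1, 0, 1) = (-10, 0, 10)
  D5: (-9, 0, 9) + (0, -1, 1) = (-9, -1, 10)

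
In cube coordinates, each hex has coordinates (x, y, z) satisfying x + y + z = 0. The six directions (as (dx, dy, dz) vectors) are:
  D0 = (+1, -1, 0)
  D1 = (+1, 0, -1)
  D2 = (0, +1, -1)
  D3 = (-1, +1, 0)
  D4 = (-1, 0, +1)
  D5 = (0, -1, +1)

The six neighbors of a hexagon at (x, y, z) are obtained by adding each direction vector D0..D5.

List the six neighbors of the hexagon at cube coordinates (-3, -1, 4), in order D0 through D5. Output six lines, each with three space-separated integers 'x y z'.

Center: (-3, -1, 4). Add each direction:
  D0: (-3, -1, 4) + (1, -1, 0) = (-2, -2, 4)
  D1: (-3, -1, 4) + (1, 0, -1) = (-2, -1, 3)
  D2: (-3, -1, 4) + (0, 1, -1) = (-3, 0, 3)
  D3: (-3, -1, 4) + (-1, 1, 0) = (-4, 0, 4)
  D4: (-3, -1, 4) + (-1, 0, 1) = (-4, -1, 5)
  D5: (-3, -1, 4) + (0, -1, 1) = (-3, -2, 5)

Answer: -2 -2 4
-2 -1 3
-3 0 3
-4 0 4
-4 -1 5
-3 -2 5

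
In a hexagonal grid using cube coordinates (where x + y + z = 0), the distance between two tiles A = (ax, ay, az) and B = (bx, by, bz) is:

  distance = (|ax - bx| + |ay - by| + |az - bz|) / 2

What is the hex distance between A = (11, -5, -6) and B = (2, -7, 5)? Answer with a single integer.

|ax - bx| = |11 - 2| = 9
|ay - by| = |-5 - (-7)| = 2
|az - bz| = |-6 - 5| = 11
distance = (9 + 2 + 11) / 2 = 22 / 2 = 11

Answer: 11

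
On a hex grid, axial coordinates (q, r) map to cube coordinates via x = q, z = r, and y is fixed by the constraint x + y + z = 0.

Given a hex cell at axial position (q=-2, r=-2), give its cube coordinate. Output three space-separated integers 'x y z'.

Answer: -2 4 -2

Derivation:
x = q = -2
z = r = -2
y = -x - z = -(-2) - (-2) = 4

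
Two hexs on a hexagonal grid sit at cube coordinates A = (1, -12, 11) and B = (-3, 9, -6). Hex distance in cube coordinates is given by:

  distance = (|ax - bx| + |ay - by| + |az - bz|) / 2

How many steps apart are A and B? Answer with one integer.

|ax - bx| = |1 - (-3)| = 4
|ay - by| = |-12 - 9| = 21
|az - bz| = |11 - (-6)| = 17
distance = (4 + 21 + 17) / 2 = 42 / 2 = 21

Answer: 21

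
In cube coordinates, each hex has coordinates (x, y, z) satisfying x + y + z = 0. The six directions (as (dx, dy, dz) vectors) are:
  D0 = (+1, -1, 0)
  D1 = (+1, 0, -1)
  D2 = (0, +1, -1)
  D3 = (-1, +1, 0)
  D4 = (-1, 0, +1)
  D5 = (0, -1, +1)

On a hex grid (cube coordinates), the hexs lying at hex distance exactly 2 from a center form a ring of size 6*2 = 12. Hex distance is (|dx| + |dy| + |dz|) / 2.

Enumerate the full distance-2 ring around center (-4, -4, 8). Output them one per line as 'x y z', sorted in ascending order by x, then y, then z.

Walk ring at distance 2 from (-4, -4, 8):
Start at center + D4*2 = (-6, -4, 10)
  hex 0: (-6, -4, 10)
  hex 1: (-5, -5, 10)
  hex 2: (-4, -6, 10)
  hex 3: (-3, -6, 9)
  hex 4: (-2, -6, 8)
  hex 5: (-2, -5, 7)
  hex 6: (-2, -4, 6)
  hex 7: (-3, -3, 6)
  hex 8: (-4, -2, 6)
  hex 9: (-5, -2, 7)
  hex 10: (-6, -2, 8)
  hex 11: (-6, -3, 9)
Sorted: 12 hexes.

Answer: -6 -4 10
-6 -3 9
-6 -2 8
-5 -5 10
-5 -2 7
-4 -6 10
-4 -2 6
-3 -6 9
-3 -3 6
-2 -6 8
-2 -5 7
-2 -4 6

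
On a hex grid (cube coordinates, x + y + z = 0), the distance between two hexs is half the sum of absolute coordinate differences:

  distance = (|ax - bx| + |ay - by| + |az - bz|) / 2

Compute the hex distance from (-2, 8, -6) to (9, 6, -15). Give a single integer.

|ax - bx| = |-2 - 9| = 11
|ay - by| = |8 - 6| = 2
|az - bz| = |-6 - (-15)| = 9
distance = (11 + 2 + 9) / 2 = 22 / 2 = 11

Answer: 11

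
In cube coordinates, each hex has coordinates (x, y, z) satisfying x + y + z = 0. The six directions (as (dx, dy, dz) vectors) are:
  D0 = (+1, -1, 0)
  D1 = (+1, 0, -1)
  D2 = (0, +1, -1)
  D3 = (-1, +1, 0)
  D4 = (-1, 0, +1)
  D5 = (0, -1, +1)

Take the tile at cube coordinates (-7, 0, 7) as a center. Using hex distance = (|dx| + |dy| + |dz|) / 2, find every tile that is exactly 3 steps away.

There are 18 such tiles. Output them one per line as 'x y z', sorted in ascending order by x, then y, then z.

Walk ring at distance 3 from (-7, 0, 7):
Start at center + D4*3 = (-10, 0, 10)
  hex 0: (-10, 0, 10)
  hex 1: (-9, -1, 10)
  hex 2: (-8, -2, 10)
  hex 3: (-7, -3, 10)
  hex 4: (-6, -3, 9)
  hex 5: (-5, -3, 8)
  hex 6: (-4, -3, 7)
  hex 7: (-4, -2, 6)
  hex 8: (-4, -1, 5)
  hex 9: (-4, 0, 4)
  hex 10: (-5, 1, 4)
  hex 11: (-6, 2, 4)
  hex 12: (-7, 3, 4)
  hex 13: (-8, 3, 5)
  hex 14: (-9, 3, 6)
  hex 15: (-10, 3, 7)
  hex 16: (-10, 2, 8)
  hex 17: (-10, 1, 9)
Sorted: 18 hexes.

Answer: -10 0 10
-10 1 9
-10 2 8
-10 3 7
-9 -1 10
-9 3 6
-8 -2 10
-8 3 5
-7 -3 10
-7 3 4
-6 -3 9
-6 2 4
-5 -3 8
-5 1 4
-4 -3 7
-4 -2 6
-4 -1 5
-4 0 4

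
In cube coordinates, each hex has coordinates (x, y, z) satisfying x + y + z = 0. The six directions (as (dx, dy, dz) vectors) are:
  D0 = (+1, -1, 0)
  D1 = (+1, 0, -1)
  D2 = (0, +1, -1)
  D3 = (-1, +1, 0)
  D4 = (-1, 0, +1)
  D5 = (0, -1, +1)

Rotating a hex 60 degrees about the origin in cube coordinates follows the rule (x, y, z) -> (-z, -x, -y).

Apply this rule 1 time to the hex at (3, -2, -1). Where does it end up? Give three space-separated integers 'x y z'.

Answer: 1 -3 2

Derivation:
Start: (3, -2, -1)
Step 1: (3, -2, -1) -> (-(-1), -(3), -(-2)) = (1, -3, 2)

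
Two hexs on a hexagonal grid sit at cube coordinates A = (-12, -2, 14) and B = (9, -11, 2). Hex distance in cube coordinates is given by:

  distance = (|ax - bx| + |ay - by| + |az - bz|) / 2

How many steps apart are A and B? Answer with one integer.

Answer: 21

Derivation:
|ax - bx| = |-12 - 9| = 21
|ay - by| = |-2 - (-11)| = 9
|az - bz| = |14 - 2| = 12
distance = (21 + 9 + 12) / 2 = 42 / 2 = 21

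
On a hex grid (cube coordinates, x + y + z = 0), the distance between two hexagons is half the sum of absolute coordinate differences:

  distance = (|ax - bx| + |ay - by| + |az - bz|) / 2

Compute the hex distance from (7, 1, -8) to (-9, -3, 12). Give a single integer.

|ax - bx| = |7 - (-9)| = 16
|ay - by| = |1 - (-3)| = 4
|az - bz| = |-8 - 12| = 20
distance = (16 + 4 + 20) / 2 = 40 / 2 = 20

Answer: 20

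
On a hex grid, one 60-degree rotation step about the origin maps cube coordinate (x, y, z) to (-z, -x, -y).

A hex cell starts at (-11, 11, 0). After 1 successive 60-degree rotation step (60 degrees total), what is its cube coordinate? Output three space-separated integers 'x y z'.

Start: (-11, 11, 0)
Step 1: (-11, 11, 0) -> (-(0), -(-11), -(11)) = (0, 11, -11)

Answer: 0 11 -11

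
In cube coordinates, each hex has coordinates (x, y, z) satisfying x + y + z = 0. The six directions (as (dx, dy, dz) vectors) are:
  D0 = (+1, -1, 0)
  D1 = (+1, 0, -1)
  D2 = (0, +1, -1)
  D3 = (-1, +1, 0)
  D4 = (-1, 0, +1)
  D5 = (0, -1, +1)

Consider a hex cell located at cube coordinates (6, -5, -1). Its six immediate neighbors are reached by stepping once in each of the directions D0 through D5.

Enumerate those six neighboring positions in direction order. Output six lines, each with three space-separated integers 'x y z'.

Answer: 7 -6 -1
7 -5 -2
6 -4 -2
5 -4 -1
5 -5 0
6 -6 0

Derivation:
Center: (6, -5, -1). Add each direction:
  D0: (6, -5, -1) + (1, -1, 0) = (7, -6, -1)
  D1: (6, -5, -1) + (1, 0, -1) = (7, -5, -2)
  D2: (6, -5, -1) + (0, 1, -1) = (6, -4, -2)
  D3: (6, -5, -1) + (-1, 1, 0) = (5, -4, -1)
  D4: (6, -5, -1) + (-1, 0, 1) = (5, -5, 0)
  D5: (6, -5, -1) + (0, -1, 1) = (6, -6, 0)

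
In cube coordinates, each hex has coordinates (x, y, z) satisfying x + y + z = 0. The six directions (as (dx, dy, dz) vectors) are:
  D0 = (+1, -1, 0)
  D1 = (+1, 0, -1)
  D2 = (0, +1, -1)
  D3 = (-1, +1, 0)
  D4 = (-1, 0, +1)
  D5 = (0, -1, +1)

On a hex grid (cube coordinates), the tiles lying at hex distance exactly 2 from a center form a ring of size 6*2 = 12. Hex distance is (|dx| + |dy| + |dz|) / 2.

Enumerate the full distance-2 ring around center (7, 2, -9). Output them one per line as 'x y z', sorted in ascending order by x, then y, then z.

Walk ring at distance 2 from (7, 2, -9):
Start at center + D4*2 = (5, 2, -7)
  hex 0: (5, 2, -7)
  hex 1: (6, 1, -7)
  hex 2: (7, 0, -7)
  hex 3: (8, 0, -8)
  hex 4: (9, 0, -9)
  hex 5: (9, 1, -10)
  hex 6: (9, 2, -11)
  hex 7: (8, 3, -11)
  hex 8: (7, 4, -11)
  hex 9: (6, 4, -10)
  hex 10: (5, 4, -9)
  hex 11: (5, 3, -8)
Sorted: 12 hexes.

Answer: 5 2 -7
5 3 -8
5 4 -9
6 1 -7
6 4 -10
7 0 -7
7 4 -11
8 0 -8
8 3 -11
9 0 -9
9 1 -10
9 2 -11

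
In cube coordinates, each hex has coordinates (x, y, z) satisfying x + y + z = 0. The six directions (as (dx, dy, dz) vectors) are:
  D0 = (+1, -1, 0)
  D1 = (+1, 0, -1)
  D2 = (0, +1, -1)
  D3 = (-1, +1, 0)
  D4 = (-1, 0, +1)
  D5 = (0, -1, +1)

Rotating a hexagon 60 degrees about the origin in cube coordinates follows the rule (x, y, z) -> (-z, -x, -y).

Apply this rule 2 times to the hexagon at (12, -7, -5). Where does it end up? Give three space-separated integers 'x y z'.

Start: (12, -7, -5)
Step 1: (12, -7, -5) -> (-(-5), -(12), -(-7)) = (5, -12, 7)
Step 2: (5, -12, 7) -> (-(7), -(5), -(-12)) = (-7, -5, 12)

Answer: -7 -5 12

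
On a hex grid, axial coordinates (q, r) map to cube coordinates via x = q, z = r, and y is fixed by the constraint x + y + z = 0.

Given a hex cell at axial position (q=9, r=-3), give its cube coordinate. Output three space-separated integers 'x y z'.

x = q = 9
z = r = -3
y = -x - z = -(9) - (-3) = -6

Answer: 9 -6 -3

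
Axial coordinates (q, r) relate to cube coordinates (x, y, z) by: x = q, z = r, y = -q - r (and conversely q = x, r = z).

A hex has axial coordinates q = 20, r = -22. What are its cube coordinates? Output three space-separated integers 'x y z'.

x = q = 20
z = r = -22
y = -x - z = -(20) - (-22) = 2

Answer: 20 2 -22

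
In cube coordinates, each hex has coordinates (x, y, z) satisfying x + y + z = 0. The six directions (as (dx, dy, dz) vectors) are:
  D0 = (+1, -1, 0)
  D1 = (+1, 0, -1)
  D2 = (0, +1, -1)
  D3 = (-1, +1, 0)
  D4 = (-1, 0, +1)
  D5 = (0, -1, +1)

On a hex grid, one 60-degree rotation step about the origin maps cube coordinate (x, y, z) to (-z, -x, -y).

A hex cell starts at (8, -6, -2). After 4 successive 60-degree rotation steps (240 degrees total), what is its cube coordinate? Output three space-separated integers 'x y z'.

Start: (8, -6, -2)
Step 1: (8, -6, -2) -> (-(-2), -(8), -(-6)) = (2, -8, 6)
Step 2: (2, -8, 6) -> (-(6), -(2), -(-8)) = (-6, -2, 8)
Step 3: (-6, -2, 8) -> (-(8), -(-6), -(-2)) = (-8, 6, 2)
Step 4: (-8, 6, 2) -> (-(2), -(-8), -(6)) = (-2, 8, -6)

Answer: -2 8 -6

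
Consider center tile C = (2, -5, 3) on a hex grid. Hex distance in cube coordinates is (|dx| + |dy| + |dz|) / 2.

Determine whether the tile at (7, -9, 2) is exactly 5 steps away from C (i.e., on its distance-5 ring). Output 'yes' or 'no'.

Answer: yes

Derivation:
|px - cx| = |7 - 2| = 5
|py - cy| = |-9 - (-5)| = 4
|pz - cz| = |2 - 3| = 1
distance = (5+4+1)/2 = 10/2 = 5
radius = 5; distance == radius -> yes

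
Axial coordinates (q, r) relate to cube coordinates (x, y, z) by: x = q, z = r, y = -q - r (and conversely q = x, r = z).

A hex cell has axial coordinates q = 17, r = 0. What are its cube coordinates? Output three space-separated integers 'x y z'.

x = q = 17
z = r = 0
y = -x - z = -(17) - (0) = -17

Answer: 17 -17 0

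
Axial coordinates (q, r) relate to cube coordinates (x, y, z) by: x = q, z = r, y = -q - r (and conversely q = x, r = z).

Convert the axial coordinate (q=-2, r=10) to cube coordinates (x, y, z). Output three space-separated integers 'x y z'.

x = q = -2
z = r = 10
y = -x - z = -(-2) - (10) = -8

Answer: -2 -8 10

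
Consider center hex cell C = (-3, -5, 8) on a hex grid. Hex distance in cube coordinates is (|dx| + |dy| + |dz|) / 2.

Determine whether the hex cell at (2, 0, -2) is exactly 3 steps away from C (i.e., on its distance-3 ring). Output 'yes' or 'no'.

|px - cx| = |2 - (-3)| = 5
|py - cy| = |0 - (-5)| = 5
|pz - cz| = |-2 - 8| = 10
distance = (5+5+10)/2 = 20/2 = 10
radius = 3; distance != radius -> no

Answer: no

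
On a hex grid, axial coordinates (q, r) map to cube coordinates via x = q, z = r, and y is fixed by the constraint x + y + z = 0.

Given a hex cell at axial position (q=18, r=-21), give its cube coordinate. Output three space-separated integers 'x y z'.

Answer: 18 3 -21

Derivation:
x = q = 18
z = r = -21
y = -x - z = -(18) - (-21) = 3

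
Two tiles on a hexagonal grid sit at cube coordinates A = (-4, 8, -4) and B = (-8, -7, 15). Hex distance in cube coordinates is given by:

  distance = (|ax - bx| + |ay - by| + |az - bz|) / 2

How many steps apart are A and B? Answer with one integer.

Answer: 19

Derivation:
|ax - bx| = |-4 - (-8)| = 4
|ay - by| = |8 - (-7)| = 15
|az - bz| = |-4 - 15| = 19
distance = (4 + 15 + 19) / 2 = 38 / 2 = 19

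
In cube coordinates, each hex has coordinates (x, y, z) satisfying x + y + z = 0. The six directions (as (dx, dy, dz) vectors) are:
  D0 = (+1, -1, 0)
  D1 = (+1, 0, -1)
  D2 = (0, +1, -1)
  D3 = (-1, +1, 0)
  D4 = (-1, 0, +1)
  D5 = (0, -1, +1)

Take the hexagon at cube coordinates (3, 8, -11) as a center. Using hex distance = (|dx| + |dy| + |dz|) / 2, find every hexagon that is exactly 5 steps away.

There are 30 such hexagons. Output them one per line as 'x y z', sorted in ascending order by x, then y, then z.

Walk ring at distance 5 from (3, 8, -11):
Start at center + D4*5 = (-2, 8, -6)
  hex 0: (-2, 8, -6)
  hex 1: (-1, 7, -6)
  hex 2: (0, 6, -6)
  hex 3: (1, 5, -6)
  hex 4: (2, 4, -6)
  hex 5: (3, 3, -6)
  hex 6: (4, 3, -7)
  hex 7: (5, 3, -8)
  hex 8: (6, 3, -9)
  hex 9: (7, 3, -10)
  hex 10: (8, 3, -11)
  hex 11: (8, 4, -12)
  hex 12: (8, 5, -13)
  hex 13: (8, 6, -14)
  hex 14: (8, 7, -15)
  hex 15: (8, 8, -16)
  hex 16: (7, 9, -16)
  hex 17: (6, 10, -16)
  hex 18: (5, 11, -16)
  hex 19: (4, 12, -16)
  hex 20: (3, 13, -16)
  hex 21: (2, 13, -15)
  hex 22: (1, 13, -14)
  hex 23: (0, 13, -13)
  hex 24: (-1, 13, -12)
  hex 25: (-2, 13, -11)
  hex 26: (-2, 12, -10)
  hex 27: (-2, 11, -9)
  hex 28: (-2, 10, -8)
  hex 29: (-2, 9, -7)
Sorted: 30 hexes.

Answer: -2 8 -6
-2 9 -7
-2 10 -8
-2 11 -9
-2 12 -10
-2 13 -11
-1 7 -6
-1 13 -12
0 6 -6
0 13 -13
1 5 -6
1 13 -14
2 4 -6
2 13 -15
3 3 -6
3 13 -16
4 3 -7
4 12 -16
5 3 -8
5 11 -16
6 3 -9
6 10 -16
7 3 -10
7 9 -16
8 3 -11
8 4 -12
8 5 -13
8 6 -14
8 7 -15
8 8 -16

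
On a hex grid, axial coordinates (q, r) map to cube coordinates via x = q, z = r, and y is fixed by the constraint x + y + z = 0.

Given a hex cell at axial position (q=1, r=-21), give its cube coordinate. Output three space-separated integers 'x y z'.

Answer: 1 20 -21

Derivation:
x = q = 1
z = r = -21
y = -x - z = -(1) - (-21) = 20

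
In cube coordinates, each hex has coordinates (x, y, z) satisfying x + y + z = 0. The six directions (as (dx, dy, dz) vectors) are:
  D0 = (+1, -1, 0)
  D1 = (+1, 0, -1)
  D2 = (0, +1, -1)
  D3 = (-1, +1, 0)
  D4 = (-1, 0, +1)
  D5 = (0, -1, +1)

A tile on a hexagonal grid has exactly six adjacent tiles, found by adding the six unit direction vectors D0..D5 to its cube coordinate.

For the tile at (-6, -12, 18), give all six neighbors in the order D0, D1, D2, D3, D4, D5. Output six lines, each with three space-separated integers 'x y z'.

Answer: -5 -13 18
-5 -12 17
-6 -11 17
-7 -11 18
-7 -12 19
-6 -13 19

Derivation:
Center: (-6, -12, 18). Add each direction:
  D0: (-6, -12, 18) + (1, -1, 0) = (-5, -13, 18)
  D1: (-6, -12, 18) + (1, 0, -1) = (-5, -12, 17)
  D2: (-6, -12, 18) + (0, 1, -1) = (-6, -11, 17)
  D3: (-6, -12, 18) + (-1, 1, 0) = (-7, -11, 18)
  D4: (-6, -12, 18) + (-1, 0, 1) = (-7, -12, 19)
  D5: (-6, -12, 18) + (0, -1, 1) = (-6, -13, 19)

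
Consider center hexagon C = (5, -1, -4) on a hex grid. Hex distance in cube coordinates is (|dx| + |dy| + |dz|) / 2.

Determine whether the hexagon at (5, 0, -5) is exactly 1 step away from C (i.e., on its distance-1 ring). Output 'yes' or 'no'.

|px - cx| = |5 - 5| = 0
|py - cy| = |0 - (-1)| = 1
|pz - cz| = |-5 - (-4)| = 1
distance = (0+1+1)/2 = 2/2 = 1
radius = 1; distance == radius -> yes

Answer: yes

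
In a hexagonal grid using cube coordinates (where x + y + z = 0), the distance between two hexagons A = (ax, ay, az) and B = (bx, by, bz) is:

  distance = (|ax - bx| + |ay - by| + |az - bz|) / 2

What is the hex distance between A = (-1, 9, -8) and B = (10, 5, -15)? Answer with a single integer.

Answer: 11

Derivation:
|ax - bx| = |-1 - 10| = 11
|ay - by| = |9 - 5| = 4
|az - bz| = |-8 - (-15)| = 7
distance = (11 + 4 + 7) / 2 = 22 / 2 = 11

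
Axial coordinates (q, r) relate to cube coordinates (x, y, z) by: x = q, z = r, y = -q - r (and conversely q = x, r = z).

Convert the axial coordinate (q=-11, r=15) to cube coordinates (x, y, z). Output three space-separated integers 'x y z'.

Answer: -11 -4 15

Derivation:
x = q = -11
z = r = 15
y = -x - z = -(-11) - (15) = -4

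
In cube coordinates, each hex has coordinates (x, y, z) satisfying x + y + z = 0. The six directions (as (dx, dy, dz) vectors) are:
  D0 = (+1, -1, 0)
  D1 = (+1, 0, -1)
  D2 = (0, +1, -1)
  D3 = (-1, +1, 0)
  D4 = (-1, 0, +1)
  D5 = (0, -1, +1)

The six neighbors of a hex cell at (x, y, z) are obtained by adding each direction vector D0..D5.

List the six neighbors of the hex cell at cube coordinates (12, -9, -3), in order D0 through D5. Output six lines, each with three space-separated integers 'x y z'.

Center: (12, -9, -3). Add each direction:
  D0: (12, -9, -3) + (1, -1, 0) = (13, -10, -3)
  D1: (12, -9, -3) + (1, 0, -1) = (13, -9, -4)
  D2: (12, -9, -3) + (0, 1, -1) = (12, -8, -4)
  D3: (12, -9, -3) + (-1, 1, 0) = (11, -8, -3)
  D4: (12, -9, -3) + (-1, 0, 1) = (11, -9, -2)
  D5: (12, -9, -3) + (0, -1, 1) = (12, -10, -2)

Answer: 13 -10 -3
13 -9 -4
12 -8 -4
11 -8 -3
11 -9 -2
12 -10 -2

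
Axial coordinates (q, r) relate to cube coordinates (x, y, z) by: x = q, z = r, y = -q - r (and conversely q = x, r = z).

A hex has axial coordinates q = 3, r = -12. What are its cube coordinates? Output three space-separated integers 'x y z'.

Answer: 3 9 -12

Derivation:
x = q = 3
z = r = -12
y = -x - z = -(3) - (-12) = 9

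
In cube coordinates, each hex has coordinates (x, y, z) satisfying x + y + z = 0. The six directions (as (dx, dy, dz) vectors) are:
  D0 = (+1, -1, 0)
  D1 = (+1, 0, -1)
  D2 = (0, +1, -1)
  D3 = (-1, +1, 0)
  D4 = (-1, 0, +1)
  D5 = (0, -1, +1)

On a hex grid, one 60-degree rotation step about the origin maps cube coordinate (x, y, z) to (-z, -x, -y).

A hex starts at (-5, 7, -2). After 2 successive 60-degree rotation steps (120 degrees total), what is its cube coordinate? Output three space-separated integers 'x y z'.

Start: (-5, 7, -2)
Step 1: (-5, 7, -2) -> (-(-2), -(-5), -(7)) = (2, 5, -7)
Step 2: (2, 5, -7) -> (-(-7), -(2), -(5)) = (7, -2, -5)

Answer: 7 -2 -5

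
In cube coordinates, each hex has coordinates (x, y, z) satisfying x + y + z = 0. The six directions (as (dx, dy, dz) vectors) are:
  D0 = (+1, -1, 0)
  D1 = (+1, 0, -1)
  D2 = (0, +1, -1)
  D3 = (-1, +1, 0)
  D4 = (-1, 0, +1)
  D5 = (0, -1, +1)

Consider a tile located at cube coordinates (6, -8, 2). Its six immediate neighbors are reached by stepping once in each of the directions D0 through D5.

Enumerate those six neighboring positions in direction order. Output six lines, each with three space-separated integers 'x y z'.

Center: (6, -8, 2). Add each direction:
  D0: (6, -8, 2) + (1, -1, 0) = (7, -9, 2)
  D1: (6, -8, 2) + (1, 0, -1) = (7, -8, 1)
  D2: (6, -8, 2) + (0, 1, -1) = (6, -7, 1)
  D3: (6, -8, 2) + (-1, 1, 0) = (5, -7, 2)
  D4: (6, -8, 2) + (-1, 0, 1) = (5, -8, 3)
  D5: (6, -8, 2) + (0, -1, 1) = (6, -9, 3)

Answer: 7 -9 2
7 -8 1
6 -7 1
5 -7 2
5 -8 3
6 -9 3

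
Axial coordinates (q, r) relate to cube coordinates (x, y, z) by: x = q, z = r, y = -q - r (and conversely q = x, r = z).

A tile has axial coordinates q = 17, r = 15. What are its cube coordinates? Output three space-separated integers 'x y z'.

Answer: 17 -32 15

Derivation:
x = q = 17
z = r = 15
y = -x - z = -(17) - (15) = -32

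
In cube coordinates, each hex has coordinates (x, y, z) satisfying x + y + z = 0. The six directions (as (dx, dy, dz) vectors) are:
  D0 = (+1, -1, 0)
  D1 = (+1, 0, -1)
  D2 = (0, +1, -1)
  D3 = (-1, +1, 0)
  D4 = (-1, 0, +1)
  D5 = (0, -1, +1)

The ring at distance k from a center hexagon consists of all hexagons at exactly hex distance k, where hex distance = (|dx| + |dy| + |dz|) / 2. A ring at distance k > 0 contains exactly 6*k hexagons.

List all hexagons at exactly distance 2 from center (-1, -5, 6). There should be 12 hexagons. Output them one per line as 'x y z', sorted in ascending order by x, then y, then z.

Walk ring at distance 2 from (-1, -5, 6):
Start at center + D4*2 = (-3, -5, 8)
  hex 0: (-3, -5, 8)
  hex 1: (-2, -6, 8)
  hex 2: (-1, -7, 8)
  hex 3: (0, -7, 7)
  hex 4: (1, -7, 6)
  hex 5: (1, -6, 5)
  hex 6: (1, -5, 4)
  hex 7: (0, -4, 4)
  hex 8: (-1, -3, 4)
  hex 9: (-2, -3, 5)
  hex 10: (-3, -3, 6)
  hex 11: (-3, -4, 7)
Sorted: 12 hexes.

Answer: -3 -5 8
-3 -4 7
-3 -3 6
-2 -6 8
-2 -3 5
-1 -7 8
-1 -3 4
0 -7 7
0 -4 4
1 -7 6
1 -6 5
1 -5 4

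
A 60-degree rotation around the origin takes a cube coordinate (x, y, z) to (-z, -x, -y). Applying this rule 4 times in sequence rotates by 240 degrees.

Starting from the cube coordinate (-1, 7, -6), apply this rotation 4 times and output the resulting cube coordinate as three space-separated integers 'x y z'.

Start: (-1, 7, -6)
Step 1: (-1, 7, -6) -> (-(-6), -(-1), -(7)) = (6, 1, -7)
Step 2: (6, 1, -7) -> (-(-7), -(6), -(1)) = (7, -6, -1)
Step 3: (7, -6, -1) -> (-(-1), -(7), -(-6)) = (1, -7, 6)
Step 4: (1, -7, 6) -> (-(6), -(1), -(-7)) = (-6, -1, 7)

Answer: -6 -1 7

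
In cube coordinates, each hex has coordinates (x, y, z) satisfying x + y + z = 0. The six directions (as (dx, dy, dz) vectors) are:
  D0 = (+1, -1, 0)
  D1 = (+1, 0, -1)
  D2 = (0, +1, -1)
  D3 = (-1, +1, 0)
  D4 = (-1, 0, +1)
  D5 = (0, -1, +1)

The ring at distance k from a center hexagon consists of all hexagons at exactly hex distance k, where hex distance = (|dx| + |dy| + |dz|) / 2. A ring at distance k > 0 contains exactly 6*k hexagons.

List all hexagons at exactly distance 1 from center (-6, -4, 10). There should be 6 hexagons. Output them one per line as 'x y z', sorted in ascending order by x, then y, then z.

Walk ring at distance 1 from (-6, -4, 10):
Start at center + D4*1 = (-7, -4, 11)
  hex 0: (-7, -4, 11)
  hex 1: (-6, -5, 11)
  hex 2: (-5, -5, 10)
  hex 3: (-5, -4, 9)
  hex 4: (-6, -3, 9)
  hex 5: (-7, -3, 10)
Sorted: 6 hexes.

Answer: -7 -4 11
-7 -3 10
-6 -5 11
-6 -3 9
-5 -5 10
-5 -4 9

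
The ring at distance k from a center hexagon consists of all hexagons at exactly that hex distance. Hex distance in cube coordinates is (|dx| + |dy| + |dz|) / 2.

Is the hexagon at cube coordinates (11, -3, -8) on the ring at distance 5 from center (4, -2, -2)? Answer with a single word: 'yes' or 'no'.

Answer: no

Derivation:
|px - cx| = |11 - 4| = 7
|py - cy| = |-3 - (-2)| = 1
|pz - cz| = |-8 - (-2)| = 6
distance = (7+1+6)/2 = 14/2 = 7
radius = 5; distance != radius -> no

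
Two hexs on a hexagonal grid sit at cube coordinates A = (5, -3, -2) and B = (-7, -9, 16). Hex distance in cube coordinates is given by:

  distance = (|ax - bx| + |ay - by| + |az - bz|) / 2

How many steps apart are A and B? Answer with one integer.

|ax - bx| = |5 - (-7)| = 12
|ay - by| = |-3 - (-9)| = 6
|az - bz| = |-2 - 16| = 18
distance = (12 + 6 + 18) / 2 = 36 / 2 = 18

Answer: 18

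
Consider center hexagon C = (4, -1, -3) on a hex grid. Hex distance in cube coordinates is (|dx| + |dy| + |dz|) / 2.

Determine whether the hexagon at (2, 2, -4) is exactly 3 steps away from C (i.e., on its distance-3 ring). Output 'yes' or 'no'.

Answer: yes

Derivation:
|px - cx| = |2 - 4| = 2
|py - cy| = |2 - (-1)| = 3
|pz - cz| = |-4 - (-3)| = 1
distance = (2+3+1)/2 = 6/2 = 3
radius = 3; distance == radius -> yes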